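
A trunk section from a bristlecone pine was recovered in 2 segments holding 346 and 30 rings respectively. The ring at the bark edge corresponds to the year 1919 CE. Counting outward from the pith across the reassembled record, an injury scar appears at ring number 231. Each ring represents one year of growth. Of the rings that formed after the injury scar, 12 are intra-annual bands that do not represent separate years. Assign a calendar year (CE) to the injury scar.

Total rings = 346 + 30 = 376.
The injury scar sits at ring 231 from the pith, so 376 − 231 = 145 rings formed after it.
145 − 12 false = 133 true rings after the injury scar.
1919 − 133 = 1786 CE.

1786 CE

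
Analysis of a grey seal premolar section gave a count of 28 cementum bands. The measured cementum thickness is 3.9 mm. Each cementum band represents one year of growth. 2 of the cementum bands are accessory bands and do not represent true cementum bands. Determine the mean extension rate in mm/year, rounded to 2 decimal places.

0.15 mm/year

After corrections the count is 28 − 2 = 26 cementum bands.
Mean rate = 3.9 mm / 26 years ≈ 0.15 mm/year.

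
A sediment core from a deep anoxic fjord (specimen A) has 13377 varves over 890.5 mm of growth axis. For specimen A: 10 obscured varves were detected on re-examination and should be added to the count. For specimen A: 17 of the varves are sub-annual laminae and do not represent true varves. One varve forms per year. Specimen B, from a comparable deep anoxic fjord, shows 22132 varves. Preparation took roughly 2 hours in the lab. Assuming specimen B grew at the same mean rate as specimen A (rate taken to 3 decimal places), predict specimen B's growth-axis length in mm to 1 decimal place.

1482.8 mm

Specimen A: true varve count = 13377 − 17 + 10 = 13370.
A: 890.5 mm over 13370 years gives 890.5 / 13370 ≈ 0.067 mm/year.
For B, 0.067 mm/year × 22132 years = 1482.8 mm.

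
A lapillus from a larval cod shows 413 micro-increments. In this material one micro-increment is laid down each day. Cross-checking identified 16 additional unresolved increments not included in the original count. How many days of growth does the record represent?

After corrections the count is 413 + 16 = 429 micro-increments.
One micro-increment per day makes the duration 429 days.

429 d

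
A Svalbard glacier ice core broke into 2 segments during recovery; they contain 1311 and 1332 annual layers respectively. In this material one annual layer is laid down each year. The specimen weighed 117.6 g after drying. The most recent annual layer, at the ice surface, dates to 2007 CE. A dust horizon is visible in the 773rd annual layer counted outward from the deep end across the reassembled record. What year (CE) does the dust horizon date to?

Total annual layers = 1311 + 1332 = 2643.
The dust horizon sits at annual layer 773 from the deep end, so 2643 − 773 = 1870 annual layers formed after it.
2007 − 1870 = 137 CE.

137 CE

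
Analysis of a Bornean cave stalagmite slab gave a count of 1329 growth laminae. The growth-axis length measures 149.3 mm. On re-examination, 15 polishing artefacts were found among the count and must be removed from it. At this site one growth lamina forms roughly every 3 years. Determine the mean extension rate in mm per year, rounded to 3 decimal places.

0.038 mm per year

True growth lamina count = 1329 − 15 = 1314.
Multiplying by 3 years per growth lamina: 1314 × 3 = 3942 years.
Mean rate = 149.3 mm / 3942 years ≈ 0.038 mm per year.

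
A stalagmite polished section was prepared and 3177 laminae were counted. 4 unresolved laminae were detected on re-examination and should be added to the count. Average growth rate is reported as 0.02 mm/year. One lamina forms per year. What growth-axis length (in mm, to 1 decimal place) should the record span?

63.6 mm

Adjusted count: 3177 + 4 = 3181 laminae.
3181 years at 0.02 mm/year gives 0.02 × 3181 = 63.6 mm.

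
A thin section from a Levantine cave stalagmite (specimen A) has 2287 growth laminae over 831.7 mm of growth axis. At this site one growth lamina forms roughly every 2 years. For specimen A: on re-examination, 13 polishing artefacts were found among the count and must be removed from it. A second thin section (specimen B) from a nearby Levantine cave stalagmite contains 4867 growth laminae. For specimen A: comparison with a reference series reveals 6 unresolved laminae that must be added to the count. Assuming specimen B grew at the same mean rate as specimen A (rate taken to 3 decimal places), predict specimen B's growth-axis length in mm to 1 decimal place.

Specimen A: correcting the raw count gives 2287 − 13 + 6 = 2280 true growth laminae.
Specimen A: at 2 years per growth lamina, 2280 × 2 = 4560 years.
A: Extension rate ≈ 831.7 / 4560 = 0.182 mm per year.
Specimen B: 4867 growth laminae at 2 years each span 4867 × 2 = 9734 years. Length of B = 0.182 × 9734 = 1771.6 mm.

1771.6 mm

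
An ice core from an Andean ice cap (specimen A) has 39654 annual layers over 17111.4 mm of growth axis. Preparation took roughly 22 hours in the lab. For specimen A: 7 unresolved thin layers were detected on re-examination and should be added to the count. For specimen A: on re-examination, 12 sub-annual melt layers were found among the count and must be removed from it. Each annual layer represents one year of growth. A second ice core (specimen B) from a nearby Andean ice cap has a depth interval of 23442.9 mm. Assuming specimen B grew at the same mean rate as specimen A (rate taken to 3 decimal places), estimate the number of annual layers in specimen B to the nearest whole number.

Specimen A: true annual layer count = 39654 − 12 + 7 = 39649.
A: Mean rate = 17111.4 mm / 39649 years ≈ 0.432 mm/yr.
For B, 23442.9 / 0.432 = 54265.97 years ≈ 54266 annual layers.

54266 annual layers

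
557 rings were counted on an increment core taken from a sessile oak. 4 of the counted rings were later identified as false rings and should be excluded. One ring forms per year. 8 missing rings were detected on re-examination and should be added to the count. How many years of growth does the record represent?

Adjusted count: 557 − 4 + 8 = 561 rings.
With a one-to-one ring periodicity this is 561 years.

561 years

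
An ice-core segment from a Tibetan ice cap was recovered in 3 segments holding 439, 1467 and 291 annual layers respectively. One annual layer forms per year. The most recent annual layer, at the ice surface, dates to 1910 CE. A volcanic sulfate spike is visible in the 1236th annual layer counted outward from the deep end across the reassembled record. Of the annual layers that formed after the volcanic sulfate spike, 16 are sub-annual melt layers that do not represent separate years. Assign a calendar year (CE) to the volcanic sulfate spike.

Total annual layers = 439 + 1467 + 291 = 2197.
2197 − 1236 = 961 annual layers lie beyond the volcanic sulfate spike toward the ice surface.
961 − 16 false = 945 true annual layers after the volcanic sulfate spike.
Counting back 945 years from 1910 CE places the volcanic sulfate spike in 1910 − 945 = 965 CE.

965 CE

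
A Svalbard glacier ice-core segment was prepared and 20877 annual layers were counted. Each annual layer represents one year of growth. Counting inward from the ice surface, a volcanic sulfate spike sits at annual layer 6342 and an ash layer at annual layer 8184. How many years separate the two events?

8184 − 6342 = 1842 annual layers lie between the two events.
That is 1842 years at one annual layer per year.

1842 yr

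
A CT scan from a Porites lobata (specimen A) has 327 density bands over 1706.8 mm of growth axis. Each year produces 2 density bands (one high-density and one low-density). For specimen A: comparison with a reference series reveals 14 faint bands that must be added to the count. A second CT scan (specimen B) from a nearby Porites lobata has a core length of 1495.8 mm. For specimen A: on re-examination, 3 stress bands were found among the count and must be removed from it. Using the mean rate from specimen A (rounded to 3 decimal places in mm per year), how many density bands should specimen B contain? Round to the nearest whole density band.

Specimen A: true density band count = 327 − 3 + 14 = 338.
Specimen A: dividing by 2 density bands per year: 338 / 2 = 169 years.
A: Extension rate ≈ 1706.8 / 169 = 10.099 mm/yr.
Specimen B: 1495.8 mm / 10.099 mm per year = 148.11 years; at 2 density bands per year that is 148.11 × 2 ≈ 296 density bands.

296 density bands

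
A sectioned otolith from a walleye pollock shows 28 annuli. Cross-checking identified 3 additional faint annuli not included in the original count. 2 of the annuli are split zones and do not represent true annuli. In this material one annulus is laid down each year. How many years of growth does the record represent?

29 years

Correcting the raw count gives 28 − 2 + 3 = 29 true annuli.
At one annulus per year, that is 29 years.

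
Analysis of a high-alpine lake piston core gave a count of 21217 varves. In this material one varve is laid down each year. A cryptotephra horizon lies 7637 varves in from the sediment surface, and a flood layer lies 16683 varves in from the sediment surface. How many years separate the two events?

9046 years

The two markers are separated by 16683 − 7637 = 9046 varves.
One varve per year makes the interval 9046 years.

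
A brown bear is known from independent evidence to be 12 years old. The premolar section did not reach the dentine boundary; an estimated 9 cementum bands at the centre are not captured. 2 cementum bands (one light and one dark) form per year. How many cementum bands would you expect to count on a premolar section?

12 years at 2 cementum bands per year gives 12 × 2 = 24 cementum bands.
24 − 9 missed = 15 cementum bands expected in the prepared section.

15 cementum bands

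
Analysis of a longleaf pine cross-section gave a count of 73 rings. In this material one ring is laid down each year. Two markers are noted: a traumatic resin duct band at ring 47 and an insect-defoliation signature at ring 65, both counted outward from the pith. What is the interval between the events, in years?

The two markers are separated by 65 − 47 = 18 rings.
That is 18 years at one ring per year.

18 years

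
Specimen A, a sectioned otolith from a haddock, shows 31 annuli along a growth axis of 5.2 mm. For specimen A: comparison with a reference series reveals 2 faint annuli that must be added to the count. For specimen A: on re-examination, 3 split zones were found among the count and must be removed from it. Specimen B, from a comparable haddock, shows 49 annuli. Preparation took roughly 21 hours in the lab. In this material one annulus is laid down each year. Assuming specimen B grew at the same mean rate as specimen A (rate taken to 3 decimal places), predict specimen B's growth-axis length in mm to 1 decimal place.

Specimen A: correcting the raw count gives 31 − 3 + 2 = 30 true annuli.
A: 5.2 mm over 30 years gives 5.2 / 30 ≈ 0.173 mm/yr.
For B, 0.173 mm/year × 49 years = 8.5 mm.

8.5 mm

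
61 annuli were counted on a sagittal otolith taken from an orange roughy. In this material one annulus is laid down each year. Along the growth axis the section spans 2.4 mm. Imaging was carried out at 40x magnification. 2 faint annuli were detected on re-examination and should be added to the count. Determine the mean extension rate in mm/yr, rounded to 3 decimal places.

True annulus count = 61 + 2 = 63.
2.4 mm over 63 years gives 2.4 / 63 ≈ 0.038 mm/yr.

0.038 mm/yr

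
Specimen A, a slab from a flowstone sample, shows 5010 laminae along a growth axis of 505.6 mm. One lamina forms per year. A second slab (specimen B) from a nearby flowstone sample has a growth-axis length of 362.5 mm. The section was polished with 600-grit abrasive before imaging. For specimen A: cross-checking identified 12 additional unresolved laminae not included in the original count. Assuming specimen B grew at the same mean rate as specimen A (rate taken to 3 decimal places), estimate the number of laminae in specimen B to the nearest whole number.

Specimen A: adjusted count: 5010 + 12 = 5022 laminae.
A: Extension rate ≈ 505.6 / 5022 = 0.101 mm per year.
Specimen B: 362.5 mm / 0.101 mm per year = 3589.11 years ≈ 3589 laminae.

3589 laminae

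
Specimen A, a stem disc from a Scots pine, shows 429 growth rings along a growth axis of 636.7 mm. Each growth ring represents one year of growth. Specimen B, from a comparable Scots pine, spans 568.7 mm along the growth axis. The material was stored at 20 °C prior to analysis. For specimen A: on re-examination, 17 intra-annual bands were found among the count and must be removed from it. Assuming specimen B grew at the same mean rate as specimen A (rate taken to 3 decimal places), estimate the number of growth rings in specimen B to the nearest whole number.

Specimen A: adjusted count: 429 − 17 = 412 growth rings.
A: Extension rate ≈ 636.7 / 412 = 1.545 mm/yr.
Specimen B: 568.7 mm / 1.545 mm per year = 368.09 years ≈ 368 growth rings.

368 growth rings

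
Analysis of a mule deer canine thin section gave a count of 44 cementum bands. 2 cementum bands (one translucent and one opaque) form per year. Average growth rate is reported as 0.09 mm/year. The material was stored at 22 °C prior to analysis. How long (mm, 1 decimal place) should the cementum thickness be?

2.0 mm

Dividing by 2 cementum bands per year: 44 / 2 = 22 years.
Predicted length = 0.09 mm/year × 22 years = 2.0 mm.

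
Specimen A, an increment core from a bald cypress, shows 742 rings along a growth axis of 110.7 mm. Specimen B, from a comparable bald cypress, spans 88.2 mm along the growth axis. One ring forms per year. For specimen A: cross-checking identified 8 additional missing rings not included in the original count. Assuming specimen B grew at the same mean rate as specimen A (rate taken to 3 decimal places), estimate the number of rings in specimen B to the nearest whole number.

596 rings

Specimen A: true ring count = 742 + 8 = 750.
A: 110.7 mm over 750 years gives 110.7 / 750 ≈ 0.148 mm/year.
Specimen B: 88.2 mm / 0.148 mm per year = 595.95 years ≈ 596 rings.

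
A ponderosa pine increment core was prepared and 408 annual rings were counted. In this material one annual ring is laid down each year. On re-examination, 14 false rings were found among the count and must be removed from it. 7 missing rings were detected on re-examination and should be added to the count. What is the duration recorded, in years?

401 yr

True annual ring count = 408 − 14 + 7 = 401.
One annual ring per year makes the duration 401 years.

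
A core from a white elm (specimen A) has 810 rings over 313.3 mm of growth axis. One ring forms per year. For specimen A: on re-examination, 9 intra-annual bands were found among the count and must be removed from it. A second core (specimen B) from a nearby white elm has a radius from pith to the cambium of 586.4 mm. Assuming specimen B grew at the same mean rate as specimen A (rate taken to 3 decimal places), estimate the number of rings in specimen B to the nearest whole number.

1500 rings

Specimen A: after corrections the count is 810 − 9 = 801 rings.
A: Mean rate = 313.3 mm / 801 years ≈ 0.391 mm per year.
B spans 586.4 / 0.391 = 1499.74 years ≈ 1500 rings.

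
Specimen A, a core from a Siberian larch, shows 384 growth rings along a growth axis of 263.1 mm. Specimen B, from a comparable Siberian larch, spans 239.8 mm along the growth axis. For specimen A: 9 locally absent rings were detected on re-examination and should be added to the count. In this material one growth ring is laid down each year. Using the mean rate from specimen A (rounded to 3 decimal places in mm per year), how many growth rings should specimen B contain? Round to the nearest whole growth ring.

358 growth rings

Specimen A: correcting the raw count gives 384 + 9 = 393 true growth rings.
A: Extension rate ≈ 263.1 / 393 = 0.669 mm/year.
Specimen B: 239.8 mm / 0.669 mm per year = 358.45 years ≈ 358 growth rings.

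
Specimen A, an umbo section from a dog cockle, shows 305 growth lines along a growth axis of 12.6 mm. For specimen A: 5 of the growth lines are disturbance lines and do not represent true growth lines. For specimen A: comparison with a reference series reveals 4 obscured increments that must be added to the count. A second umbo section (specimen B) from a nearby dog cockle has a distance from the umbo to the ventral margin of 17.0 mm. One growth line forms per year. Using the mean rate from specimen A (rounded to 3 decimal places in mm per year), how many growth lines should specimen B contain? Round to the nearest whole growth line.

Specimen A: true growth line count = 305 − 5 + 4 = 304.
A: Extension rate ≈ 12.6 / 304 = 0.041 mm per year.
For B, 17.0 / 0.041 = 414.63 years ≈ 415 growth lines.

415 growth lines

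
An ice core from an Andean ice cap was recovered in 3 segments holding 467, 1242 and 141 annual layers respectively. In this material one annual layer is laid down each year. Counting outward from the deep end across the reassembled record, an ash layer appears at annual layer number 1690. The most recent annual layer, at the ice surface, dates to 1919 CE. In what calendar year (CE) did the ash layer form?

1759 CE

Total annual layers = 467 + 1242 + 141 = 1850.
The ash layer sits at annual layer 1690 from the deep end, so 1850 − 1690 = 160 annual layers formed after it.
The annual layer at the ice surface is 1919 CE, so the ash layer dates to 1919 − 160 = 1759 CE.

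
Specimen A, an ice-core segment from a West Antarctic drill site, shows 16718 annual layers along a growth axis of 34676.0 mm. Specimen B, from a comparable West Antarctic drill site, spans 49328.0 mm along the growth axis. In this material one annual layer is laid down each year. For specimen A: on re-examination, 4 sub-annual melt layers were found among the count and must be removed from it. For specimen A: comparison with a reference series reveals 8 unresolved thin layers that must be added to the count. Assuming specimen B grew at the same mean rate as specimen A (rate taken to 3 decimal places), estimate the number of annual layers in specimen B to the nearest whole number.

Specimen A: true annual layer count = 16718 − 4 + 8 = 16722.
A: Extension rate ≈ 34676.0 / 16722 = 2.074 mm/yr.
Specimen B: 49328.0 mm / 2.074 mm per year = 23783.99 years ≈ 23784 annual layers.

23784 annual layers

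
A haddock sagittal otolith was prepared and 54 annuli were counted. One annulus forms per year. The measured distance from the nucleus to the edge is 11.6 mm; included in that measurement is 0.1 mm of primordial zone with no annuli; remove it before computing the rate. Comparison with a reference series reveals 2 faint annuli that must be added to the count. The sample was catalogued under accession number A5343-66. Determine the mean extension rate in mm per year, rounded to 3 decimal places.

0.205 mm per year

Correcting the raw count gives 54 + 2 = 56 true annuli.
The growth record spans 11.6 − 0.1 = 11.5 mm.
Mean rate = 11.5 mm / 56 years ≈ 0.205 mm per year.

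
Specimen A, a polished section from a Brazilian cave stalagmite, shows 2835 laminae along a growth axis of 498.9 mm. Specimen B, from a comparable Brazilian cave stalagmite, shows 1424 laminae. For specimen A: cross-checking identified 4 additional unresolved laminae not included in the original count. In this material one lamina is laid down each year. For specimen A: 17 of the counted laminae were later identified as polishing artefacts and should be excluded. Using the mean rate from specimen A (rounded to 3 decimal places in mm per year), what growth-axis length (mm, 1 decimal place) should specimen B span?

Specimen A: after corrections the count is 2835 − 17 + 4 = 2822 laminae.
A: Extension rate ≈ 498.9 / 2822 = 0.177 mm/yr.
B's length ≈ 0.177 × 1424 = 252.0 mm.

252.0 mm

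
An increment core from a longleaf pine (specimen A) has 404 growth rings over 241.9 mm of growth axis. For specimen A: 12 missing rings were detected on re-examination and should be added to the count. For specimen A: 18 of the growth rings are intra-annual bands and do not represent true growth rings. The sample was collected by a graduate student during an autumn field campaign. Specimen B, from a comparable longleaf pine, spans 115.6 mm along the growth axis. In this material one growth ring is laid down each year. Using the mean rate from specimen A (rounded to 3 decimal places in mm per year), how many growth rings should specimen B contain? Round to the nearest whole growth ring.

190 growth rings

Specimen A: correcting the raw count gives 404 − 18 + 12 = 398 true growth rings.
A: 241.9 mm over 398 years gives 241.9 / 398 ≈ 0.608 mm per year.
Specimen B: 115.6 mm / 0.608 mm per year = 190.13 years ≈ 190 growth rings.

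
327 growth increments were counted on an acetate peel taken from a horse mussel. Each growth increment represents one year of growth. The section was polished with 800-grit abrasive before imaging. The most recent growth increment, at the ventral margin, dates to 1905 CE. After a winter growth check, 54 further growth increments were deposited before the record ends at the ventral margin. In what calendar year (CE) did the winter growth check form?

54 growth increments post-date the winter growth check.
Counting back 54 years from 1905 CE places the winter growth check in 1905 − 54 = 1851 CE.

1851 CE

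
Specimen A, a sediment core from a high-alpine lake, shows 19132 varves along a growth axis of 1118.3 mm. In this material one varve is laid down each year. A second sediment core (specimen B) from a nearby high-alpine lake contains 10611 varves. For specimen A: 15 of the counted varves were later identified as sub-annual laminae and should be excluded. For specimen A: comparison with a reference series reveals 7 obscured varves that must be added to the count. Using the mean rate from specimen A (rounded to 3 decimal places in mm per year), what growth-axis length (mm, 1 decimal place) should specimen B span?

615.4 mm

Specimen A: after corrections the count is 19132 − 15 + 7 = 19124 varves.
A: 1118.3 mm over 19124 years gives 1118.3 / 19124 ≈ 0.058 mm/year.
B's length ≈ 0.058 × 10611 = 615.4 mm.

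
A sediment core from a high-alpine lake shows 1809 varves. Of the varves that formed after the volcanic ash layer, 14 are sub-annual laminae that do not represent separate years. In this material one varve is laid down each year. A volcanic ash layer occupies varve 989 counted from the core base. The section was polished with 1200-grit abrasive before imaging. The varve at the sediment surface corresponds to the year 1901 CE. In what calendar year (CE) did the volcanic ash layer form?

Between varve 989 and the sediment surface there are 1809 − 989 = 820 varves.
Removing the 14 false varves leaves 820 − 14 = 806 true varves beyond the volcanic ash layer.
The varve at the sediment surface is 1901 CE, so the volcanic ash layer dates to 1901 − 806 = 1095 CE.

1095 CE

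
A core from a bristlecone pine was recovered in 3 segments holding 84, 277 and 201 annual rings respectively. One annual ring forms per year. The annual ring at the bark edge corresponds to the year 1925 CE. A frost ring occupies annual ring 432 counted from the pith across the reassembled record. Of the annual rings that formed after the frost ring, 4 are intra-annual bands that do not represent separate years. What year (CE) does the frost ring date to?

Total annual rings = 84 + 277 + 201 = 562.
The frost ring sits at annual ring 432 from the pith, so 562 − 432 = 130 annual rings formed after it.
Removing the 4 false annual rings leaves 130 − 4 = 126 true annual rings beyond the frost ring.
1925 − 126 = 1799 CE.

1799 CE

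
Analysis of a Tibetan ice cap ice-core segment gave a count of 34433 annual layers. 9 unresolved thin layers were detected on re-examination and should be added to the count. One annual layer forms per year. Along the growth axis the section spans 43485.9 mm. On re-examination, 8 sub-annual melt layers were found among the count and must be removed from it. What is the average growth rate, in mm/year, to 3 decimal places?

1.263 mm/year

After corrections the count is 34433 − 8 + 9 = 34434 annual layers.
Extension rate ≈ 43485.9 / 34434 = 1.263 mm/year.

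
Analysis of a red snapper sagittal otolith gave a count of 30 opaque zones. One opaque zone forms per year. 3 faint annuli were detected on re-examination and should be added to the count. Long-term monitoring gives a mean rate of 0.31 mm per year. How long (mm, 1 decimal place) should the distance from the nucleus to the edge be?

Correcting the raw count gives 30 + 3 = 33 true opaque zones.
Length ≈ 0.31 × 33 = 10.2 mm.

10.2 mm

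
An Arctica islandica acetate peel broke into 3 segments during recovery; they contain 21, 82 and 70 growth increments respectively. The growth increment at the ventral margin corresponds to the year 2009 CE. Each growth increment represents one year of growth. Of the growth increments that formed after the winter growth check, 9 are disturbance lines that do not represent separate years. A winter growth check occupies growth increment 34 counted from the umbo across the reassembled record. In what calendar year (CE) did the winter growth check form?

Total growth increments = 21 + 82 + 70 = 173.
The winter growth check sits at growth increment 34 from the umbo, so 173 − 34 = 139 growth increments formed after it.
139 − 9 false = 130 true growth increments after the winter growth check.
2009 − 130 = 1879 CE.

1879 CE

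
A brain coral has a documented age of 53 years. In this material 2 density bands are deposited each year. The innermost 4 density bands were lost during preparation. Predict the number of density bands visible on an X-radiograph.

Expected density bands: 53 × 2 = 106.
Less the 4 uncaptured density bands: 106 − 4 = 102.

102 density bands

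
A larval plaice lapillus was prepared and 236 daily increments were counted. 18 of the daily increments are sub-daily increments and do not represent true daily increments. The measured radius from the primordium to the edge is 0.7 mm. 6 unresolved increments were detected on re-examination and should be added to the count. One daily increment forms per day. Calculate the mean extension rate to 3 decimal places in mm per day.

True daily increment count = 236 − 18 + 6 = 224.
Mean rate = 0.7 mm / 224 days ≈ 0.003 mm per day.

0.003 mm per day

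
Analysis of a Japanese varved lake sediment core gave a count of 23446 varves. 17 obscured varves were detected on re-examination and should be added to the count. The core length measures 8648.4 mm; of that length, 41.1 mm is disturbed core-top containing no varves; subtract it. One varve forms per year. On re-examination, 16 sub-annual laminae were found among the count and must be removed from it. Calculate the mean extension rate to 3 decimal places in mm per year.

0.367 mm per year

After corrections the count is 23446 − 16 + 17 = 23447 varves.
Net length = 8648.4 − 41.1 = 8607.3 mm.
Extension rate ≈ 8607.3 / 23447 = 0.367 mm per year.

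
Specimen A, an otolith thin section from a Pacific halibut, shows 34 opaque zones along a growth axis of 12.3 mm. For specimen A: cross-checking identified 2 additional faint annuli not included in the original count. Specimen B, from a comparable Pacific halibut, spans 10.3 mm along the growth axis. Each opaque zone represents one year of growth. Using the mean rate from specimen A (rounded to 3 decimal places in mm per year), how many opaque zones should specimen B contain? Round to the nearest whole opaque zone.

30 opaque zones

Specimen A: after corrections the count is 34 + 2 = 36 opaque zones.
A: Extension rate ≈ 12.3 / 36 = 0.342 mm/yr.
For B, 10.3 / 0.342 = 30.12 years ≈ 30 opaque zones.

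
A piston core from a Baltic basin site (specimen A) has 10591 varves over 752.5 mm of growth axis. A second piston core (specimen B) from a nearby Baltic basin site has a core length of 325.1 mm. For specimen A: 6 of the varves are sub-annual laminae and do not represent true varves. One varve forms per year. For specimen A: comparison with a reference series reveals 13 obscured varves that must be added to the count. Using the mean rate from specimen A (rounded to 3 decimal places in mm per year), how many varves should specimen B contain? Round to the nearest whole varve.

4579 varves

Specimen A: adjusted count: 10591 − 6 + 13 = 10598 varves.
A: Mean rate = 752.5 mm / 10598 years ≈ 0.071 mm per year.
For B, 325.1 / 0.071 = 4578.87 years ≈ 4579 varves.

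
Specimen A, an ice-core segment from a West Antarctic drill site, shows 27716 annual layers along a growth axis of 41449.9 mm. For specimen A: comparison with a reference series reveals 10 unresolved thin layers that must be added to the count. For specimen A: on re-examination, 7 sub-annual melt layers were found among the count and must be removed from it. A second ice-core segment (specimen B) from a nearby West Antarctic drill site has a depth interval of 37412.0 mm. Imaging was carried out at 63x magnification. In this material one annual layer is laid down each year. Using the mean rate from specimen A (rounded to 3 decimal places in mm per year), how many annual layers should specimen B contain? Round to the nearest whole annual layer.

25025 annual layers

Specimen A: correcting the raw count gives 27716 − 7 + 10 = 27719 true annual layers.
A: Mean rate = 41449.9 mm / 27719 years ≈ 1.495 mm per year.
Specimen B: 37412.0 mm / 1.495 mm per year = 25024.75 years ≈ 25025 annual layers.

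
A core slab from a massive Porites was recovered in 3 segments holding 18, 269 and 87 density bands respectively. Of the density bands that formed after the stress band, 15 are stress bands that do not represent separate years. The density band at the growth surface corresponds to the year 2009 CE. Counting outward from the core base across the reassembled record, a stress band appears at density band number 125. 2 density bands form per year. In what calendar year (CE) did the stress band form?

1892 CE

Total density bands = 18 + 269 + 87 = 374.
Between density band 125 and the growth surface there are 374 − 125 = 249 density bands.
249 − 15 false = 234 true density bands after the stress band.
234 density bands at 2 per year is 234 / 2 = 117 years.
The density band at the growth surface is 2009 CE, so the stress band dates to 2009 − 117 = 1892 CE.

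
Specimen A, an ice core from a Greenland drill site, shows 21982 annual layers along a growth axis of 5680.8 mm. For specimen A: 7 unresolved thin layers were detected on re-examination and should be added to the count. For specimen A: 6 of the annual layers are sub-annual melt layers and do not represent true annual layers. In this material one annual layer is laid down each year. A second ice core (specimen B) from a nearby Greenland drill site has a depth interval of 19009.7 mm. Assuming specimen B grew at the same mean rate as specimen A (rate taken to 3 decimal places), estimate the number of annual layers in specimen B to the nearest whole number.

73681 annual layers

Specimen A: true annual layer count = 21982 − 6 + 7 = 21983.
A: Mean rate = 5680.8 mm / 21983 years ≈ 0.258 mm per year.
Specimen B: 19009.7 mm / 0.258 mm per year = 73681.01 years ≈ 73681 annual layers.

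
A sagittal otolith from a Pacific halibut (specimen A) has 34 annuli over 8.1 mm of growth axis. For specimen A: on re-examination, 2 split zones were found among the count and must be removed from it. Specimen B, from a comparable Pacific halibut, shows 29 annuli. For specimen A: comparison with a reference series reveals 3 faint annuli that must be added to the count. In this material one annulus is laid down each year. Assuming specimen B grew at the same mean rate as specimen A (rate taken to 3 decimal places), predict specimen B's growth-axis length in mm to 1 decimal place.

Specimen A: true annulus count = 34 − 2 + 3 = 35.
A: Extension rate ≈ 8.1 / 35 = 0.231 mm/yr.
B's length ≈ 0.231 × 29 = 6.7 mm.

6.7 mm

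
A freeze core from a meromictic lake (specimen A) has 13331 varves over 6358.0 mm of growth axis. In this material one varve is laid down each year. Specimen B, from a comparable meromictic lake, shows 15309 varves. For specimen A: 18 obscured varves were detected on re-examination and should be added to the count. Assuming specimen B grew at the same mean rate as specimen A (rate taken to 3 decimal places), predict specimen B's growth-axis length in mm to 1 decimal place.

7287.1 mm

Specimen A: correcting the raw count gives 13331 + 18 = 13349 true varves.
A: Mean rate = 6358.0 mm / 13349 years ≈ 0.476 mm/yr.
Length of B = 0.476 × 15309 = 7287.1 mm.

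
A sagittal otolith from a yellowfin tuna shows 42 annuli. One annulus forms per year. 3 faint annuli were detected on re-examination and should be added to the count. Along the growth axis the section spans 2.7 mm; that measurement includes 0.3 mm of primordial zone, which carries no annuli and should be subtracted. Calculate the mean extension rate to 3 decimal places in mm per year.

True annulus count = 42 + 3 = 45.
Net length = 2.7 − 0.3 = 2.4 mm.
2.4 mm over 45 years gives 2.4 / 45 ≈ 0.053 mm per year.

0.053 mm per year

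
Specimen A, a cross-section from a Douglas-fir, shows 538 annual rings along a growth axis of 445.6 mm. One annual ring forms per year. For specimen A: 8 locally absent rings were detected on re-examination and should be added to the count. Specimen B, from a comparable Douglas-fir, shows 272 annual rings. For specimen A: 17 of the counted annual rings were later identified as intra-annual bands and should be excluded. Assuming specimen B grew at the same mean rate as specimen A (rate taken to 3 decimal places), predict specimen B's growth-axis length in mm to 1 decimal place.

229.0 mm

Specimen A: true annual ring count = 538 − 17 + 8 = 529.
A: Mean rate = 445.6 mm / 529 years ≈ 0.842 mm per year.
For B, 0.842 mm/year × 272 years = 229.0 mm.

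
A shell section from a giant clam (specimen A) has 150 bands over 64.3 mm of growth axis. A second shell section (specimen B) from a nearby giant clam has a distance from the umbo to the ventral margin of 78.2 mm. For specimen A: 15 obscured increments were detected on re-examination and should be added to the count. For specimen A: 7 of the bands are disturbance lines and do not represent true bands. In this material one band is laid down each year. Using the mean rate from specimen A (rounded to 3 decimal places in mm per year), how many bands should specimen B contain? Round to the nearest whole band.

Specimen A: adjusted count: 150 − 7 + 15 = 158 bands.
A: 64.3 mm over 158 years gives 64.3 / 158 ≈ 0.407 mm/yr.
For B, 78.2 / 0.407 = 192.14 years ≈ 192 bands.

192 bands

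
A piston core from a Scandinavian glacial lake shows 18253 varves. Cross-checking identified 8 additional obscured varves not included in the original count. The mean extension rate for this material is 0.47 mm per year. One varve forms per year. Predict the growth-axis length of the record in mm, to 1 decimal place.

8582.7 mm

Correcting the raw count gives 18253 + 8 = 18261 true varves.
Length ≈ 0.47 × 18261 = 8582.7 mm.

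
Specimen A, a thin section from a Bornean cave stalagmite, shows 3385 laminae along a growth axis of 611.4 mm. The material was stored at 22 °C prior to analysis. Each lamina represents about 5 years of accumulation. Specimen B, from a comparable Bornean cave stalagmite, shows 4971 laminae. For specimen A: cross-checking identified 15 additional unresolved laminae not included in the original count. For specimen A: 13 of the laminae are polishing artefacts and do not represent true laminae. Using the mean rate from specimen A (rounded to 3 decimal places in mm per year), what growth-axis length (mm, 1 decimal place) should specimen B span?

Specimen A: true lamina count = 3385 − 13 + 15 = 3387.
Specimen A: multiplying by 5 years per lamina: 3387 × 5 = 16935 years.
A: 611.4 mm over 16935 years gives 611.4 / 16935 ≈ 0.036 mm/yr.
Specimen B: at 5 years per lamina, 4971 × 5 = 24855 years. For B, 0.036 mm/year × 24855 years = 894.8 mm.

894.8 mm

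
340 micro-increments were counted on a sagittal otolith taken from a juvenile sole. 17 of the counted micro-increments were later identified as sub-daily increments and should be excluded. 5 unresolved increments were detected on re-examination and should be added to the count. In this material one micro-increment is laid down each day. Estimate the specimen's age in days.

Adjusted count: 340 − 17 + 5 = 328 micro-increments.
At one micro-increment per day, that is 328 days.

328 days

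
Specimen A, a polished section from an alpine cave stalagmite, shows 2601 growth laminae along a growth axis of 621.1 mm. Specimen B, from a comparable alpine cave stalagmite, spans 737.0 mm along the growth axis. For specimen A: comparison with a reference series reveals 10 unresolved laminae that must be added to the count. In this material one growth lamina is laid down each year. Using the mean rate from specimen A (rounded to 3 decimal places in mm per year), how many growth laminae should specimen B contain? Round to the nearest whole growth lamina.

Specimen A: adjusted count: 2601 + 10 = 2611 growth laminae.
A: Extension rate ≈ 621.1 / 2611 = 0.238 mm per year.
Specimen B: 737.0 mm / 0.238 mm per year = 3096.64 years ≈ 3097 growth laminae.

3097 growth laminae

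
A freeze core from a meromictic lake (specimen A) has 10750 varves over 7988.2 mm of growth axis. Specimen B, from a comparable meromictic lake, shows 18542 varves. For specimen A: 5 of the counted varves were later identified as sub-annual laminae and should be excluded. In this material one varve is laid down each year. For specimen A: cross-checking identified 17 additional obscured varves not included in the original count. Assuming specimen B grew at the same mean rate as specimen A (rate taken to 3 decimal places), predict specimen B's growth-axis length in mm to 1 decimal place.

Specimen A: true varve count = 10750 − 5 + 17 = 10762.
A: 7988.2 mm over 10762 years gives 7988.2 / 10762 ≈ 0.742 mm per year.
For B, 0.742 mm/year × 18542 years = 13758.2 mm.

13758.2 mm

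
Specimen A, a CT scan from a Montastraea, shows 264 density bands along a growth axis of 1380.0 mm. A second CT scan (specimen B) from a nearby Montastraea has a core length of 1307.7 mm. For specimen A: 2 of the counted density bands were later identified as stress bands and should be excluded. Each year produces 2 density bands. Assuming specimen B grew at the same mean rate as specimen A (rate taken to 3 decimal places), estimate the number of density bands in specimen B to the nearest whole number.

Specimen A: after corrections the count is 264 − 2 = 262 density bands.
Specimen A: with 2 density bands per year, 262 / 2 = 131 years.
A: Extension rate ≈ 1380.0 / 131 = 10.534 mm/year.
B spans 1307.7 / 10.534 = 124.14 years; at 2 density bands per year that is 124.14 × 2 ≈ 248 density bands.

248 density bands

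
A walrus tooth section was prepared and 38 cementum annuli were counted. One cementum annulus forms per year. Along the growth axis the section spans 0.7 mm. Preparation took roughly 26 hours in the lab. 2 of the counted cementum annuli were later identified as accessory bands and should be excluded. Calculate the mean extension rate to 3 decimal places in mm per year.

After corrections the count is 38 − 2 = 36 cementum annuli.
Extension rate ≈ 0.7 / 36 = 0.019 mm per year.

0.019 mm per year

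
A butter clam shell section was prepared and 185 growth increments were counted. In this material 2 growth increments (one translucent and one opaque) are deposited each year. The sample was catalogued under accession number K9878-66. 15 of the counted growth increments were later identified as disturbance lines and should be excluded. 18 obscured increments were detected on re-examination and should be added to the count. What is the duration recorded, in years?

Adjusted count: 185 − 15 + 18 = 188 growth increments.
With 2 growth increments per year, 188 / 2 = 94 years.

94 yr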